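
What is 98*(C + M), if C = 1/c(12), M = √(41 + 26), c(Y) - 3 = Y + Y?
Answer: 98/27 + 98*√67 ≈ 805.79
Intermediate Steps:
c(Y) = 3 + 2*Y (c(Y) = 3 + (Y + Y) = 3 + 2*Y)
M = √67 ≈ 8.1853
C = 1/27 (C = 1/(3 + 2*12) = 1/(3 + 24) = 1/27 ≈ 0.037037)
98*(C + M) = 98*(1/27 + √67) = 98/27 + 98*√67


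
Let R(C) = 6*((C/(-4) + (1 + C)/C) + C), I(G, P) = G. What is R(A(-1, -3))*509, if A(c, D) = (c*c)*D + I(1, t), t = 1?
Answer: -3054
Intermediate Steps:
A(c, D) = 1 + D*c² (A(c, D) = (c*c)*D + 1 = c²*D + 1 = D*c² + 1 = 1 + D*c²)
R(C) = 9*C/2 + 6*(1 + C)/C (R(C) = 6*((C*(-¼) + (1 + C)/C) + C) = 6*((-C/4 + (1 + C)/C) + C) = 6*(3*C/4 + (1 + C)/C) = 9*C/2 + 6*(1 + C)/C)
R(A(-1, -3))*509 = (6 + 6/(1 - 3*(-1)²) + 9*(1 - 3*(-1)²)/2)*509 = (6 + 6/(1 - 3*1) + 9*(1 - 3*1)/2)*509 = (6 + 6/(1 - 3) + 9*(1 - 3)/2)*509 = (6 + 6/(-2) + (9/2)*(-2))*509 = (6 + 6*(-½) - 9)*509 = (6 - 3 - 9)*509 = -6*509 = -3054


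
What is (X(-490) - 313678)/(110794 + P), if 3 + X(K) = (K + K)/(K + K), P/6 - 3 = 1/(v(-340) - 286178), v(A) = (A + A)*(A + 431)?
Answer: -10917883344/3856900309 ≈ -2.8307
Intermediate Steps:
v(A) = 2*A*(431 + A) (v(A) = (2*A)*(431 + A) = 2*A*(431 + A))
P = 3132519/174029 (P = 18 + 6/(2*(-340)*(431 - 340) - 286178) = 18 + 6/(2*(-340)*91 - 286178) = 18 + 6/(-61880 - 286178) = 18 + 6/(-348058) = 18 + 6*(-1/348058) = 18 - 3/174029 = 3132519/174029 ≈ 18.000)
X(K) = -2 (X(K) = -3 + (K + K)/(K + K) = -3 + (2*K)/((2*K)) = -3 + (2*K)*(1/(2*K)) = -3 + 1 = -2)
(X(-490) - 313678)/(110794 + P) = (-2 - 313678)/(110794 + 3132519/174029) = -313680/19284501545/174029 = -313680*174029/19284501545 = -10917883344/3856900309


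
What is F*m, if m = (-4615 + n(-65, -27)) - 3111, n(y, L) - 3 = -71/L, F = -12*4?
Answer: 3335200/9 ≈ 3.7058e+5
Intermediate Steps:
F = -48
n(y, L) = 3 - 71/L
m = -208450/27 (m = (-4615 + (3 - 71/(-27))) - 3111 = (-4615 + (3 - 71*(-1/27))) - 3111 = (-4615 + (3 + 71/27)) - 3111 = (-4615 + 152/27) - 3111 = -124453/27 - 3111 = -208450/27 ≈ -7720.4)
F*m = -48*(-208450/27) = 3335200/9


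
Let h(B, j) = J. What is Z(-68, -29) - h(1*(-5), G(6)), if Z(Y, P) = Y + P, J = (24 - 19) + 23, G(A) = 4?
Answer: -125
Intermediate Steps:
J = 28 (J = 5 + 23 = 28)
Z(Y, P) = P + Y
h(B, j) = 28
Z(-68, -29) - h(1*(-5), G(6)) = (-29 - 68) - 1*28 = -97 - 28 = -125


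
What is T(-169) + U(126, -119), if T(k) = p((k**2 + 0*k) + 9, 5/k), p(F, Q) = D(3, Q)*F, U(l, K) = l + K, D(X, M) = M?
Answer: -141667/169 ≈ -838.27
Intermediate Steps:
U(l, K) = K + l
p(F, Q) = F*Q (p(F, Q) = Q*F = F*Q)
T(k) = 5*(9 + k**2)/k (T(k) = ((k**2 + 0*k) + 9)*(5/k) = ((k**2 + 0) + 9)*(5/k) = (k**2 + 9)*(5/k) = (9 + k**2)*(5/k) = 5*(9 + k**2)/k)
T(-169) + U(126, -119) = (5*(-169) + 45/(-169)) + (-119 + 126) = (-845 + 45*(-1/169)) + 7 = (-845 - 45/169) + 7 = -142850/169 + 7 = -141667/169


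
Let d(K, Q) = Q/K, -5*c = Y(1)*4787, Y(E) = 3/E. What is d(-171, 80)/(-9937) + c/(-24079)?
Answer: 24412230547/204578434665 ≈ 0.11933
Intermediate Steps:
c = -14361/5 (c = -3/1*4787/5 = -3*1*4787/5 = -3*4787/5 = -1/5*14361 = -14361/5 ≈ -2872.2)
d(-171, 80)/(-9937) + c/(-24079) = (80/(-171))/(-9937) - 14361/5/(-24079) = (80*(-1/171))*(-1/9937) - 14361/5*(-1/24079) = -80/171*(-1/9937) + 14361/120395 = 80/1699227 + 14361/120395 = 24412230547/204578434665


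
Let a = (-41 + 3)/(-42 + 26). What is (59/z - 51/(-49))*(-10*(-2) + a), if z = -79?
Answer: 101851/15484 ≈ 6.5778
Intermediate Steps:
a = 19/8 (a = -38/(-16) = -38*(-1/16) = 19/8 ≈ 2.3750)
(59/z - 51/(-49))*(-10*(-2) + a) = (59/(-79) - 51/(-49))*(-10*(-2) + 19/8) = (59*(-1/79) - 51*(-1/49))*(20 + 19/8) = (-59/79 + 51/49)*(179/8) = (1138/3871)*(179/8) = 101851/15484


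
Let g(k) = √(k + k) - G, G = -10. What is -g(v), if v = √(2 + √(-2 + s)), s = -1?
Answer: -10 - √2*(2 + I*√3)^(¼) ≈ -11.775 - 0.32012*I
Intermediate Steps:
v = √(2 + I*√3) (v = √(2 + √(-2 - 1)) = √(2 + √(-3)) = √(2 + I*√3) ≈ 1.5241 + 0.56822*I)
g(k) = 10 + √2*√k (g(k) = √(k + k) - 1*(-10) = √(2*k) + 10 = √2*√k + 10 = 10 + √2*√k)
-g(v) = -(10 + √2*√(√(2 + I*√3))) = -(10 + √2*(2 + I*√3)^(¼)) = -10 - √2*(2 + I*√3)^(¼)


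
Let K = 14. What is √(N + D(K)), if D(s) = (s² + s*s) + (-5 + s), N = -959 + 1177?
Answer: √619 ≈ 24.880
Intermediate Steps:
N = 218
D(s) = -5 + s + 2*s² (D(s) = (s² + s²) + (-5 + s) = 2*s² + (-5 + s) = -5 + s + 2*s²)
√(N + D(K)) = √(218 + (-5 + 14 + 2*14²)) = √(218 + (-5 + 14 + 2*196)) = √(218 + (-5 + 14 + 392)) = √(218 + 401) = √619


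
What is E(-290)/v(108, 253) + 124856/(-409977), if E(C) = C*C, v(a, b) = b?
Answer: 34447477132/103724181 ≈ 332.11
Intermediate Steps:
E(C) = C²
E(-290)/v(108, 253) + 124856/(-409977) = (-290)²/253 + 124856/(-409977) = 84100*(1/253) + 124856*(-1/409977) = 84100/253 - 124856/409977 = 34447477132/103724181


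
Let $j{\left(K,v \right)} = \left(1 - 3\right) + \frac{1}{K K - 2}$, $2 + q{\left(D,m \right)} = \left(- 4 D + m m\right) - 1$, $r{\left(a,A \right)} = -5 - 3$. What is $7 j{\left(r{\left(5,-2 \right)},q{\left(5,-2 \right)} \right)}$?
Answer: $- \frac{861}{62} \approx -13.887$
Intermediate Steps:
$r{\left(a,A \right)} = -8$ ($r{\left(a,A \right)} = -5 - 3 = -8$)
$q{\left(D,m \right)} = -3 + m^{2} - 4 D$ ($q{\left(D,m \right)} = -2 - \left(1 + 4 D - m m\right) = -2 - \left(1 - m^{2} + 4 D\right) = -3 + m^{2} - 4 D$)
$j{\left(K,v \right)} = -2 + \frac{1}{-2 + K^{2}}$ ($j{\left(K,v \right)} = -2 + \frac{1}{K^{2} - 2} = -2 + \frac{1}{-2 + K^{2}}$)
$7 j{\left(r{\left(5,-2 \right)},q{\left(5,-2 \right)} \right)} = 7 \frac{5 - 2 \left(-8\right)^{2}}{-2 + \left(-8\right)^{2}} = 7 \frac{5 - 128}{-2 + 64} = 7 \frac{5 - 128}{62} = 7 \cdot \frac{1}{62} \left(-123\right) = 7 \left(- \frac{123}{62}\right) = - \frac{861}{62}$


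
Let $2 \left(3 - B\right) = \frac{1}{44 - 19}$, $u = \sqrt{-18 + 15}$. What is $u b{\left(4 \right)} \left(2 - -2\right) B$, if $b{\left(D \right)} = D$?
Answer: $\frac{1192 i \sqrt{3}}{25} \approx 82.584 i$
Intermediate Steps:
$u = i \sqrt{3}$ ($u = \sqrt{-3} = i \sqrt{3} \approx 1.732 i$)
$B = \frac{149}{50}$ ($B = 3 - \frac{1}{2 \left(44 - 19\right)} = 3 - \frac{1}{2 \cdot 25} = 3 - \frac{1}{50} = \frac{149}{50} \approx 2.98$)
$u b{\left(4 \right)} \left(2 - -2\right) B = i \sqrt{3} \cdot 4 \left(2 - -2\right) \frac{149}{50} = i \sqrt{3} \cdot 4 \left(2 + 2\right) \frac{149}{50} = i \sqrt{3} \cdot 4 \cdot 4 \cdot \frac{149}{50} = i \sqrt{3} \cdot 16 \cdot \frac{149}{50} = 16 i \sqrt{3} \cdot \frac{149}{50} = \frac{1192 i \sqrt{3}}{25}$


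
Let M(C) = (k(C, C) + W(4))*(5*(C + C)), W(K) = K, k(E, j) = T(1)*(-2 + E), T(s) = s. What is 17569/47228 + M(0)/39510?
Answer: 17569/47228 ≈ 0.37200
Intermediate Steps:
k(E, j) = -2 + E (k(E, j) = 1*(-2 + E) = -2 + E)
M(C) = 10*C*(2 + C) (M(C) = ((-2 + C) + 4)*(5*(C + C)) = (2 + C)*(5*(2*C)) = (2 + C)*(10*C) = 10*C*(2 + C))
17569/47228 + M(0)/39510 = 17569/47228 + (10*0*(2 + 0))/39510 = 17569*(1/47228) + (10*0*2)*(1/39510) = 17569/47228 + 0*(1/39510) = 17569/47228 + 0 = 17569/47228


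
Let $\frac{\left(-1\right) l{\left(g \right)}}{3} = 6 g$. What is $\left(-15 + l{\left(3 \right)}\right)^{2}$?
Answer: $4761$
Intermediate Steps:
$l{\left(g \right)} = - 18 g$ ($l{\left(g \right)} = - 3 \cdot 6 g = - 18 g$)
$\left(-15 + l{\left(3 \right)}\right)^{2} = \left(-15 - 54\right)^{2} = \left(-69\right)^{2} = 4761$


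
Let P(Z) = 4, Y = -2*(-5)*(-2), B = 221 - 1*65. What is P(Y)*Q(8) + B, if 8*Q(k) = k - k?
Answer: 156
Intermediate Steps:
B = 156 (B = 221 - 65 = 156)
Y = -20 (Y = 10*(-2) = -20)
Q(k) = 0 (Q(k) = (k - k)/8 = (1/8)*0 = 0)
P(Y)*Q(8) + B = 4*0 + 156 = 0 + 156 = 156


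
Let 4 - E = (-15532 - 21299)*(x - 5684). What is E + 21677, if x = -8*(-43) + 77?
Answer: -193819872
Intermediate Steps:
x = 421 (x = 344 + 77 = 421)
E = -193841549 (E = 4 - (-15532 - 21299)*(421 - 5684) = 4 - (-36831)*(-5263) = 4 - 1*193841553 = 4 - 193841553 = -193841549)
E + 21677 = -193841549 + 21677 = -193819872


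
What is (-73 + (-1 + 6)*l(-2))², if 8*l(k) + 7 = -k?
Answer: 370881/64 ≈ 5795.0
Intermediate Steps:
l(k) = -7/8 - k/8 (l(k) = -7/8 + (-k)/8 = -7/8 - k/8)
(-73 + (-1 + 6)*l(-2))² = (-73 + (-1 + 6)*(-7/8 - ⅛*(-2)))² = (-73 + 5*(-7/8 + ¼))² = (-73 + 5*(-5/8))² = (-73 - 25/8)² = (-609/8)² = 370881/64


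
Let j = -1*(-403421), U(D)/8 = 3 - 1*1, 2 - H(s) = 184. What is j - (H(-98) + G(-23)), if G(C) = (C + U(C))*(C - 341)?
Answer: 401055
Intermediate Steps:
H(s) = -182 (H(s) = 2 - 1*184 = 2 - 184 = -182)
U(D) = 16 (U(D) = 8*(3 - 1*1) = 8*(3 - 1) = 8*2 = 16)
G(C) = (-341 + C)*(16 + C) (G(C) = (C + 16)*(C - 341) = (16 + C)*(-341 + C) = (-341 + C)*(16 + C))
j = 403421
j - (H(-98) + G(-23)) = 403421 - (-182 + (-5456 + (-23)² - 325*(-23))) = 403421 - (-182 + (-5456 + 529 + 7475)) = 403421 - (-182 + 2548) = 403421 - 1*2366 = 403421 - 2366 = 401055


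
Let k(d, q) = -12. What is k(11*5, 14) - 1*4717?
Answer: -4729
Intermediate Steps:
k(11*5, 14) - 1*4717 = -12 - 1*4717 = -12 - 4717 = -4729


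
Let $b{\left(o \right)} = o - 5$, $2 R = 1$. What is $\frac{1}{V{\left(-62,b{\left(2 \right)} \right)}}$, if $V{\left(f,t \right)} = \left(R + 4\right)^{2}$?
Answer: $\frac{4}{81} \approx 0.049383$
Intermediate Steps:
$R = \frac{1}{2}$ ($R = \frac{1}{2} \cdot 1 = \frac{1}{2} \approx 0.5$)
$b{\left(o \right)} = -5 + o$ ($b{\left(o \right)} = o - 5 = -5 + o$)
$V{\left(f,t \right)} = \frac{81}{4}$ ($V{\left(f,t \right)} = \left(\frac{1}{2} + 4\right)^{2} = \left(\frac{9}{2}\right)^{2} = \frac{81}{4}$)
$\frac{1}{V{\left(-62,b{\left(2 \right)} \right)}} = \frac{1}{\frac{81}{4}} = \frac{4}{81}$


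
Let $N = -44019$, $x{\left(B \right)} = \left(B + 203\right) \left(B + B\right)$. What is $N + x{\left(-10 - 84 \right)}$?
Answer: $-64511$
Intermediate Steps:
$x{\left(B \right)} = 2 B \left(203 + B\right)$ ($x{\left(B \right)} = \left(203 + B\right) 2 B = 2 B \left(203 + B\right)$)
$N + x{\left(-10 - 84 \right)} = -44019 + 2 \left(-10 - 84\right) \left(203 - 94\right) = -44019 + 2 \left(-94\right) \left(203 - 94\right) = -44019 + 2 \left(-94\right) 109 = -44019 - 20492 = -64511$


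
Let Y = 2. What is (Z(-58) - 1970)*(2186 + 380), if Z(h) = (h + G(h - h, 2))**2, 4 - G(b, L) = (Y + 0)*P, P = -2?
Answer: 1359980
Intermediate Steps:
G(b, L) = 8 (G(b, L) = 4 - (2 + 0)*(-2) = 4 - 2*(-2) = 4 - 1*(-4) = 4 + 4 = 8)
Z(h) = (8 + h)**2 (Z(h) = (h + 8)**2 = (8 + h)**2)
(Z(-58) - 1970)*(2186 + 380) = ((8 - 58)**2 - 1970)*(2186 + 380) = ((-50)**2 - 1970)*2566 = (2500 - 1970)*2566 = 530*2566 = 1359980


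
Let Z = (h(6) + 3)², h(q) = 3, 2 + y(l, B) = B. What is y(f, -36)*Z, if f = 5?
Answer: -1368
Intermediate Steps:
y(l, B) = -2 + B
Z = 36 (Z = (3 + 3)² = 6² = 36)
y(f, -36)*Z = (-2 - 36)*36 = -38*36 = -1368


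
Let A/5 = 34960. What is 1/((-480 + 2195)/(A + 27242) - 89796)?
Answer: -202042/18142561717 ≈ -1.1136e-5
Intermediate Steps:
A = 174800 (A = 5*34960 = 174800)
1/((-480 + 2195)/(A + 27242) - 89796) = 1/((-480 + 2195)/(174800 + 27242) - 89796) = 1/(1715/202042 - 89796) = 1/(-18142561717/202042) = -202042/18142561717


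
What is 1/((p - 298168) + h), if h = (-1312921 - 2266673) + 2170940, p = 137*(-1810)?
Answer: -1/1954792 ≈ -5.1156e-7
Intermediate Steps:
p = -247970
h = -1408654 (h = -3579594 + 2170940 = -1408654)
1/((p - 298168) + h) = 1/((-247970 - 298168) - 1408654) = 1/(-546138 - 1408654) = 1/(-1954792) = -1/1954792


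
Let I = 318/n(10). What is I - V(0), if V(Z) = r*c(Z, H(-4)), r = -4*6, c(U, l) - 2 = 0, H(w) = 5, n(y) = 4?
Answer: 255/2 ≈ 127.50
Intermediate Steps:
c(U, l) = 2 (c(U, l) = 2 + 0 = 2)
I = 159/2 (I = 318/4 = 318*(¼) = 159/2 ≈ 79.500)
r = -24
V(Z) = -48 (V(Z) = -24*2 = -48)
I - V(0) = 159/2 - 1*(-48) = 159/2 + 48 = 255/2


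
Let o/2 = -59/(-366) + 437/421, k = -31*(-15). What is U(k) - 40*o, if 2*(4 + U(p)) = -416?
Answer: -23724356/77043 ≈ -307.94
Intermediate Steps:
k = 465
U(p) = -212 (U(p) = -4 + (½)*(-416) = -4 - 208 = -212)
o = 184781/77043 (o = 2*(-59/(-366) + 437/421) = 2*(-59*(-1/366) + 437*(1/421)) = 2*(59/366 + 437/421) = 2*(184781/154086) = 184781/77043 ≈ 2.3984)
U(k) - 40*o = -212 - 40*184781/77043 = -212 - 7391240/77043 = -23724356/77043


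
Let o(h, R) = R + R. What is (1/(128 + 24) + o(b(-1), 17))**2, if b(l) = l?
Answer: 26718561/23104 ≈ 1156.4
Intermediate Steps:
o(h, R) = 2*R
(1/(128 + 24) + o(b(-1), 17))**2 = (1/(128 + 24) + 2*17)**2 = (1/152 + 34)**2 = (5169/152)**2 = 26718561/23104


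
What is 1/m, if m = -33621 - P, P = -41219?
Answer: 1/7598 ≈ 0.00013161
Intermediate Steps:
m = 7598 (m = -33621 - 1*(-41219) = -33621 + 41219 = 7598)
1/m = 1/7598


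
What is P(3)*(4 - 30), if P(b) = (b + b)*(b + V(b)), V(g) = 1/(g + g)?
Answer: -494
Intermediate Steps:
V(g) = 1/(2*g)
P(b) = 2*b*(b + 1/(2*b)) (P(b) = (b + b)*(b + 1/(2*b)) = (2*b)*(b + 1/(2*b)) = 2*b*(b + 1/(2*b)))
P(3)*(4 - 30) = (1 + 2*3²)*(4 - 30) = (1 + 2*9)*(-26) = (1 + 18)*(-26) = 19*(-26) = -494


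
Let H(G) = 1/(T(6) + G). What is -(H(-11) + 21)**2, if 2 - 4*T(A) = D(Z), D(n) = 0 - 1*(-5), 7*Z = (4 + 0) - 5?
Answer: -966289/2209 ≈ -437.43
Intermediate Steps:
Z = -1/7 (Z = ((4 + 0) - 5)/7 = (4 - 5)/7 = (1/7)*(-1) = -1/7 ≈ -0.14286)
D(n) = 5 (D(n) = 0 + 5 = 5)
T(A) = -3/4 (T(A) = 1/2 - 1/4*5 = 1/2 - 5/4 = -3/4)
H(G) = 1/(-3/4 + G)
-(H(-11) + 21)**2 = -(4/(-3 + 4*(-11)) + 21)**2 = -(4/(-3 - 44) + 21)**2 = -(4/(-47) + 21)**2 = -(4*(-1/47) + 21)**2 = -(-4/47 + 21)**2 = -(983/47)**2 = -1*966289/2209 = -966289/2209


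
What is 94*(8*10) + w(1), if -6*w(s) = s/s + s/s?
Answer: 22559/3 ≈ 7519.7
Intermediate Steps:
w(s) = -1/3 (w(s) = -(s/s + s/s)/6 = -(1 + 1)/6 = -1/6*2 = -1/3)
94*(8*10) + w(1) = 94*(8*10) - 1/3 = 94*80 - 1/3 = 7520 - 1/3 = 22559/3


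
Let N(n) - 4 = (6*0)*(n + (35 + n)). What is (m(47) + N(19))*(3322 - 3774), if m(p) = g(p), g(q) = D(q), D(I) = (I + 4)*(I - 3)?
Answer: -1016096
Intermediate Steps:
D(I) = (-3 + I)*(4 + I) (D(I) = (4 + I)*(-3 + I) = (-3 + I)*(4 + I))
g(q) = -12 + q + q**2
N(n) = 4 (N(n) = 4 + (6*0)*(n + (35 + n)) = 4 + 0*(35 + 2*n) = 4 + 0 = 4)
m(p) = -12 + p + p**2
(m(47) + N(19))*(3322 - 3774) = ((-12 + 47 + 47**2) + 4)*(3322 - 3774) = ((-12 + 47 + 2209) + 4)*(-452) = (2244 + 4)*(-452) = 2248*(-452) = -1016096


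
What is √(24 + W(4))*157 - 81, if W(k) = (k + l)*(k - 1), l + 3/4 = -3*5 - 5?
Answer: -81 + 157*I*√105/2 ≈ -81.0 + 804.39*I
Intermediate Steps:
l = -83/4 (l = -¾ + (-3*5 - 5) = -¾ + (-15 - 5) = -¾ - 20 = -83/4 ≈ -20.750)
W(k) = (-1 + k)*(-83/4 + k) (W(k) = (k - 83/4)*(k - 1) = (-83/4 + k)*(-1 + k) = (-1 + k)*(-83/4 + k))
√(24 + W(4))*157 - 81 = √(24 + (83/4 + 4² - 87/4*4))*157 - 81 = √(24 + (83/4 + 16 - 87))*157 - 81 = √(24 - 201/4)*157 - 81 = √(-105/4)*157 - 81 = (I*√105/2)*157 - 81 = 157*I*√105/2 - 81 = -81 + 157*I*√105/2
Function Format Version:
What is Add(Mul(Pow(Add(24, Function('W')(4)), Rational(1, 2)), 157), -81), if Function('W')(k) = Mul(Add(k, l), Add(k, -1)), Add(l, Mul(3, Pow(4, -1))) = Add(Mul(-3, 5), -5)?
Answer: Add(-81, Mul(Rational(157, 2), I, Pow(105, Rational(1, 2)))) ≈ Add(-81.000, Mul(804.39, I))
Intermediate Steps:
l = Rational(-83, 4) (l = Add(Rational(-3, 4), Add(Mul(-3, 5), -5)) = Add(Rational(-3, 4), Add(-15, -5)) = Add(Rational(-3, 4), -20) = Rational(-83, 4) ≈ -20.750)
Function('W')(k) = Mul(Add(-1, k), Add(Rational(-83, 4), k)) (Function('W')(k) = Mul(Add(k, Rational(-83, 4)), Add(k, -1)) = Mul(Add(Rational(-83, 4), k), Add(-1, k)) = Mul(Add(-1, k), Add(Rational(-83, 4), k)))
Add(Mul(Pow(Add(24, Function('W')(4)), Rational(1, 2)), 157), -81) = Add(Mul(Pow(Add(24, Add(Rational(83, 4), Pow(4, 2), Mul(Rational(-87, 4), 4))), Rational(1, 2)), 157), -81) = Add(Mul(Pow(Add(24, Add(Rational(83, 4), 16, -87)), Rational(1, 2)), 157), -81) = Add(Mul(Pow(Add(24, Rational(-201, 4)), Rational(1, 2)), 157), -81) = Add(Mul(Pow(Rational(-105, 4), Rational(1, 2)), 157), -81) = Add(Mul(Mul(Rational(1, 2), I, Pow(105, Rational(1, 2))), 157), -81) = Add(Mul(Rational(157, 2), I, Pow(105, Rational(1, 2))), -81) = Add(-81, Mul(Rational(157, 2), I, Pow(105, Rational(1, 2))))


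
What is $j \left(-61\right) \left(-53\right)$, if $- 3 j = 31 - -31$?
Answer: $- \frac{200446}{3} \approx -66815.0$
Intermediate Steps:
$j = - \frac{62}{3}$ ($j = - \frac{31 - -31}{3} = - \frac{31 + 31}{3} = \left(- \frac{1}{3}\right) 62 = - \frac{62}{3} \approx -20.667$)
$j \left(-61\right) \left(-53\right) = \left(- \frac{62}{3}\right) \left(-61\right) \left(-53\right) = \frac{3782}{3} \left(-53\right) = - \frac{200446}{3}$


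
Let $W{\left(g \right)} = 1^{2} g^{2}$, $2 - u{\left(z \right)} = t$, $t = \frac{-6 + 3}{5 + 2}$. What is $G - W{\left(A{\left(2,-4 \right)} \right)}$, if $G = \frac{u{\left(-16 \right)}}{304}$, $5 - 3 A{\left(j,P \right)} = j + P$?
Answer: $- \frac{104119}{19152} \approx -5.4365$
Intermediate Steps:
$A{\left(j,P \right)} = \frac{5}{3} - \frac{P}{3} - \frac{j}{3}$ ($A{\left(j,P \right)} = \frac{5}{3} - \frac{j + P}{3} = \frac{5}{3} - \frac{P + j}{3} = \frac{5}{3} - \left(\frac{P}{3} + \frac{j}{3}\right) = \frac{5}{3} - \frac{P}{3} - \frac{j}{3}$)
$t = - \frac{3}{7} \approx -0.42857$
$u{\left(z \right)} = \frac{17}{7}$ ($u{\left(z \right)} = 2 - - \frac{3}{7} = 2 + \frac{3}{7} = \frac{17}{7}$)
$G = \frac{17}{2128}$ ($G = \frac{17}{7 \cdot 304} = \frac{17}{7} \cdot \frac{1}{304} = \frac{17}{2128} \approx 0.0079887$)
$W{\left(g \right)} = g^{2}$ ($W{\left(g \right)} = 1 g^{2} = g^{2}$)
$G - W{\left(A{\left(2,-4 \right)} \right)} = \frac{17}{2128} - \left(\frac{5}{3} - - \frac{4}{3} - \frac{2}{3}\right)^{2} = \frac{17}{2128} - \left(\frac{5}{3} + \frac{4}{3} - \frac{2}{3}\right)^{2} = \frac{17}{2128} - \left(\frac{7}{3}\right)^{2} = \frac{17}{2128} - \frac{49}{9} = - \frac{104119}{19152}$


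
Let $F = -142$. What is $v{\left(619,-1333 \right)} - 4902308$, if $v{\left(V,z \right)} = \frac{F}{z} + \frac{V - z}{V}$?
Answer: $- \frac{4045024003202}{825127} \approx -4.9023 \cdot 10^{6}$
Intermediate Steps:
$v{\left(V,z \right)} = - \frac{142}{z} + \frac{V - z}{V}$
$v{\left(619,-1333 \right)} - 4902308 = \left(1 - \frac{142}{-1333} - - \frac{1333}{619}\right) - 4902308 = \left(1 - - \frac{142}{1333} - \left(-1333\right) \frac{1}{619}\right) - 4902308 = \left(1 + \frac{142}{1333} + \frac{1333}{619}\right) - 4902308 = \frac{2689914}{825127} - 4902308 = - \frac{4045024003202}{825127}$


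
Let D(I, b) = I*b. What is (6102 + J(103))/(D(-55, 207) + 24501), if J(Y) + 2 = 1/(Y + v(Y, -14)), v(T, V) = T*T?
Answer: 21781067/46832864 ≈ 0.46508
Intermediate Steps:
v(T, V) = T²
J(Y) = -2 + 1/(Y + Y²)
(6102 + J(103))/(D(-55, 207) + 24501) = (6102 + (1 - 2*103 - 2*103²)/(103*(1 + 103)))/(-55*207 + 24501) = (6102 + (1/103)*(1 - 206 - 2*10609)/104)/(-11385 + 24501) = (6102 + (1/103)*(1/104)*(1 - 206 - 21218))/13116 = (6102 + (1/103)*(1/104)*(-21423))*(1/13116) = (6102 - 21423/10712)*(1/13116) = (65343201/10712)*(1/13116) = 21781067/46832864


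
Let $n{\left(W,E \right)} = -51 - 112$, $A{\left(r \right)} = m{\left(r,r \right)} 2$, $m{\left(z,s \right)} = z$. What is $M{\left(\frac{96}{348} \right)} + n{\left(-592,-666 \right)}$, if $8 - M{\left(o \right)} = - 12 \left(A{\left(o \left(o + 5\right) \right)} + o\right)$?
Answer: $- \frac{98195}{841} \approx -116.76$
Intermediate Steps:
$A{\left(r \right)} = 2 r$ ($A{\left(r \right)} = r 2 = 2 r$)
$M{\left(o \right)} = 8 + 12 o + 24 o \left(5 + o\right)$ ($M{\left(o \right)} = 8 - - 12 \left(2 o \left(o + 5\right) + o\right) = 8 - - 12 \left(2 o \left(5 + o\right) + o\right) = 8 - - 12 \left(o + 2 o \left(5 + o\right)\right) = 8 - \left(- 12 o - 24 o \left(5 + o\right)\right) = 8 + \left(12 o + 24 o \left(5 + o\right)\right) = 8 + 12 o + 24 o \left(5 + o\right)$)
$n{\left(W,E \right)} = -163$ ($n{\left(W,E \right)} = -51 - 112 = -163$)
$M{\left(\frac{96}{348} \right)} + n{\left(-592,-666 \right)} = \left(8 + 24 \left(\frac{96}{348}\right)^{2} + 132 \cdot \frac{96}{348}\right) - 163 = \left(8 + 24 \left(96 \cdot \frac{1}{348}\right)^{2} + 132 \cdot 96 \cdot \frac{1}{348}\right) - 163 = \left(8 + 24 \left(\frac{8}{29}\right)^{2} + 132 \cdot \frac{8}{29}\right) - 163 = \left(8 + 24 \cdot \frac{64}{841} + \frac{1056}{29}\right) - 163 = \left(8 + \frac{1536}{841} + \frac{1056}{29}\right) - 163 = \frac{38888}{841} - 163 = - \frac{98195}{841}$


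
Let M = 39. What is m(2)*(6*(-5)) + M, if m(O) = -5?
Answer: 189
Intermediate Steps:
m(2)*(6*(-5)) + M = -30*(-5) + 39 = -5*(-30) + 39 = 150 + 39 = 189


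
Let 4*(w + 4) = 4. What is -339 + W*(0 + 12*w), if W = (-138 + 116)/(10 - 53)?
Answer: -15369/43 ≈ -357.42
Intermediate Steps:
w = -3 (w = -4 + (1/4)*4 = -4 + 1 = -3)
W = 22/43 (W = -22/(-43) = -22*(-1/43) = 22/43 ≈ 0.51163)
-339 + W*(0 + 12*w) = -339 + 22*(0 + 12*(-3))/43 = -339 + 22*(0 - 36)/43 = -339 + (22/43)*(-36) = -339 - 792/43 = -15369/43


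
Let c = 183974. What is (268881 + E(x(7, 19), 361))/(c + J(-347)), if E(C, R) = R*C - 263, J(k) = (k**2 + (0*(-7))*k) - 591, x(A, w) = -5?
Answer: 266813/303792 ≈ 0.87827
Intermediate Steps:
J(k) = -591 + k**2 (J(k) = (k**2 + 0*k) - 591 = (k**2 + 0) - 591 = k**2 - 591 = -591 + k**2)
E(C, R) = -263 + C*R (E(C, R) = C*R - 263 = -263 + C*R)
(268881 + E(x(7, 19), 361))/(c + J(-347)) = (268881 + (-263 - 5*361))/(183974 + (-591 + (-347)**2)) = (268881 + (-263 - 1805))/(183974 + (-591 + 120409)) = (268881 - 2068)/(183974 + 119818) = 266813/303792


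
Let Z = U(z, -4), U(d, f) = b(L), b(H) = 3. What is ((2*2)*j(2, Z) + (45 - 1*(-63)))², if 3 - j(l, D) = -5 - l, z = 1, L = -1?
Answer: 21904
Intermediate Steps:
U(d, f) = 3
Z = 3
j(l, D) = 8 + l (j(l, D) = 3 - (-5 - l) = 3 + (5 + l) = 8 + l)
((2*2)*j(2, Z) + (45 - 1*(-63)))² = ((2*2)*(8 + 2) + (45 - 1*(-63)))² = (4*10 + (45 + 63))² = (40 + 108)² = 148² = 21904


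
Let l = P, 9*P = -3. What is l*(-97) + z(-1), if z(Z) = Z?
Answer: 94/3 ≈ 31.333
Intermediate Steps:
P = -1/3 (P = (1/9)*(-3) = -1/3 ≈ -0.33333)
l = -1/3 ≈ -0.33333
l*(-97) + z(-1) = -1/3*(-97) - 1 = 97/3 - 1 = 94/3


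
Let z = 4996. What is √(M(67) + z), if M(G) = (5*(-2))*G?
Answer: √4326 ≈ 65.772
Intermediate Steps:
M(G) = -10*G
√(M(67) + z) = √(-10*67 + 4996) = √(-670 + 4996) = √4326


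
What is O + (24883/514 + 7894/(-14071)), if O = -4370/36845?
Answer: 2543877303557/53296248286 ≈ 47.731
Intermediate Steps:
O = -874/7369 (O = -4370*1/36845 = -874/7369 ≈ -0.11861)
O + (24883/514 + 7894/(-14071)) = -874/7369 + (24883/514 + 7894/(-14071)) = -874/7369 + (24883*(1/514) + 7894*(-1/14071)) = -874/7369 + (24883/514 - 7894/14071) = -874/7369 + 346071177/7232494 = 2543877303557/53296248286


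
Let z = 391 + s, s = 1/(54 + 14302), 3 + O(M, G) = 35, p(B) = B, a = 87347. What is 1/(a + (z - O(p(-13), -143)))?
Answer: 14356/1259107337 ≈ 1.1402e-5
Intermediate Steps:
O(M, G) = 32 (O(M, G) = -3 + 35 = 32)
s = 1/14356 ≈ 6.9657e-5
z = 5613197/14356 (z = 391 + 1/14356 = 5613197/14356 ≈ 391.00)
1/(a + (z - O(p(-13), -143))) = 1/(87347 + (5613197/14356 - 1*32)) = 1/(87347 + (5613197/14356 - 32)) = 1/(87347 + 5153805/14356) = 1/(1259107337/14356) = 14356/1259107337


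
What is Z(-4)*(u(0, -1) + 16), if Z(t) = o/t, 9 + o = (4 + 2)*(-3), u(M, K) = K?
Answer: 405/4 ≈ 101.25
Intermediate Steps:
o = -27 (o = -9 + (4 + 2)*(-3) = -9 + 6*(-3) = -9 - 18 = -27)
Z(t) = -27/t
Z(-4)*(u(0, -1) + 16) = (-27/(-4))*(-1 + 16) = -27*(-1/4)*15 = (27/4)*15 = 405/4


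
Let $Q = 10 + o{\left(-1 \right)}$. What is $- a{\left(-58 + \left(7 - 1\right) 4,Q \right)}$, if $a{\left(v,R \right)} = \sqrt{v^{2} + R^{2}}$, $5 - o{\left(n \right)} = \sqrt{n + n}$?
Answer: $- \sqrt{1379 - 30 i \sqrt{2}} \approx -37.139 + 0.57118 i$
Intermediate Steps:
$o{\left(n \right)} = 5 - \sqrt{2} \sqrt{n}$ ($o{\left(n \right)} = 5 - \sqrt{n + n} = 5 - \sqrt{2 n} = 5 - \sqrt{2} \sqrt{n}$)
$Q = 15 - i \sqrt{2}$ ($Q = 10 + \left(5 - \sqrt{2} \sqrt{-1}\right) = 10 + \left(5 - \sqrt{2} i\right) = 10 + \left(5 - i \sqrt{2}\right) = 15 - i \sqrt{2} \approx 15.0 - 1.4142 i$)
$a{\left(v,R \right)} = \sqrt{R^{2} + v^{2}}$
$- a{\left(-58 + \left(7 - 1\right) 4,Q \right)} = - \sqrt{\left(15 - i \sqrt{2}\right)^{2} + \left(-58 + \left(7 - 1\right) 4\right)^{2}} = - \sqrt{\left(15 - i \sqrt{2}\right)^{2} + \left(-58 + 6 \cdot 4\right)^{2}} = - \sqrt{\left(15 - i \sqrt{2}\right)^{2} + \left(-58 + 24\right)^{2}} = - \sqrt{\left(15 - i \sqrt{2}\right)^{2} + \left(-34\right)^{2}} = - \sqrt{\left(15 - i \sqrt{2}\right)^{2} + 1156} = - \sqrt{1156 + \left(15 - i \sqrt{2}\right)^{2}}$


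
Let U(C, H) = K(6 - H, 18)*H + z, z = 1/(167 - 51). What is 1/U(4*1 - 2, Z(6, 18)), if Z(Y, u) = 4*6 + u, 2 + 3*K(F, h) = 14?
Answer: 116/19489 ≈ 0.0059521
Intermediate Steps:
K(F, h) = 4 (K(F, h) = -⅔ + (⅓)*14 = -⅔ + 14/3 = 4)
Z(Y, u) = 24 + u
z = 1/116 ≈ 0.0086207
U(C, H) = 1/116 + 4*H (U(C, H) = 4*H + 1/116 = 1/116 + 4*H)
1/U(4*1 - 2, Z(6, 18)) = 1/(1/116 + 4*(24 + 18)) = 1/(1/116 + 4*42) = 1/(1/116 + 168) = 1/(19489/116) = 116/19489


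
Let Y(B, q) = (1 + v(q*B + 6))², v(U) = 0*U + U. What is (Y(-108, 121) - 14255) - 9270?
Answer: 170566196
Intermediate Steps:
v(U) = U (v(U) = 0 + U = U)
Y(B, q) = (7 + B*q)² (Y(B, q) = (1 + (q*B + 6))² = (1 + (B*q + 6))² = (1 + (6 + B*q))² = (7 + B*q)²)
(Y(-108, 121) - 14255) - 9270 = ((7 - 108*121)² - 14255) - 9270 = ((7 - 13068)² - 14255) - 9270 = ((-13061)² - 14255) - 9270 = (170589721 - 14255) - 9270 = 170575466 - 9270 = 170566196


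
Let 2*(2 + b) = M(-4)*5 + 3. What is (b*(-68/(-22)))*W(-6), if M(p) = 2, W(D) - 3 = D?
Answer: -459/11 ≈ -41.727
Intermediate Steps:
W(D) = 3 + D
b = 9/2 (b = -2 + (2*5 + 3)/2 = -2 + (10 + 3)/2 = -2 + (1/2)*13 = -2 + 13/2 = 9/2 ≈ 4.5000)
(b*(-68/(-22)))*W(-6) = (9*(-68/(-22))/2)*(3 - 6) = (9*(-68*(-1/22))/2)*(-3) = ((9/2)*(34/11))*(-3) = (153/11)*(-3) = -459/11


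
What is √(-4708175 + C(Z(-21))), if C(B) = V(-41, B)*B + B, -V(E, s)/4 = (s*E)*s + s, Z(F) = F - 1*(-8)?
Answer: 2*I*√1267293 ≈ 2251.5*I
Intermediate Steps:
Z(F) = 8 + F (Z(F) = F + 8 = 8 + F)
V(E, s) = -4*s - 4*E*s² (V(E, s) = -4*((s*E)*s + s) = -4*((E*s)*s + s) = -4*(E*s² + s) = -4*(s + E*s²) = -4*s - 4*E*s²)
C(B) = B - 4*B²*(1 - 41*B) (C(B) = (-4*B*(1 - 41*B))*B + B = -4*B²*(1 - 41*B) + B = B - 4*B²*(1 - 41*B))
√(-4708175 + C(Z(-21))) = √(-4708175 + (8 - 21)*(1 + 4*(8 - 21)*(-1 + 41*(8 - 21)))) = √(-4708175 - 13*(1 + 4*(-13)*(-1 + 41*(-13)))) = √(-4708175 - 13*(1 + 4*(-13)*(-1 - 533))) = √(-4708175 - 13*(1 + 4*(-13)*(-534))) = √(-4708175 - 13*(1 + 27768)) = √(-4708175 - 13*27769) = √(-4708175 - 360997) = √(-5069172) = 2*I*√1267293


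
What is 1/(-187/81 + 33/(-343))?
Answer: -27783/66814 ≈ -0.41583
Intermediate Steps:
1/(-187/81 + 33/(-343)) = 1/(-187*1/81 + 33*(-1/343)) = 1/(-187/81 - 33/343) = 1/(-66814/27783) = -27783/66814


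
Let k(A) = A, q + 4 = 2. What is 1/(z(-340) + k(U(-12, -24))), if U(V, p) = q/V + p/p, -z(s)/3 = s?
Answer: 6/6127 ≈ 0.00097927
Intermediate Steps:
q = -2 (q = -4 + 2 = -2)
z(s) = -3*s
U(V, p) = 1 - 2/V (U(V, p) = -2/V + p/p = -2/V + 1 = 1 - 2/V)
1/(z(-340) + k(U(-12, -24))) = 1/(-3*(-340) + (-2 - 12)/(-12)) = 1/(1020 - 1/12*(-14)) = 1/(1020 + 7/6) = 1/(6127/6) = 6/6127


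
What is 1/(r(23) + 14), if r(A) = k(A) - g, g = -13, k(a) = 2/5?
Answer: 5/137 ≈ 0.036496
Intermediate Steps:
k(a) = ⅖ (k(a) = 2*(⅕) = ⅖)
r(A) = 67/5 (r(A) = ⅖ - 1*(-13) = ⅖ + 13 = 67/5)
1/(r(23) + 14) = 1/(67/5 + 14) = 1/(137/5) = 5/137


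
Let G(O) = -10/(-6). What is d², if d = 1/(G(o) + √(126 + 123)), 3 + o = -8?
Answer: 10197/2455328 - 135*√249/2455328 ≈ 0.0032854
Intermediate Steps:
o = -11 (o = -3 - 8 = -11)
G(O) = 5/3 (G(O) = -10*(-⅙) = 5/3)
d = 1/(5/3 + √249) (d = 1/(5/3 + √(126 + 123)) = 1/(5/3 + √249) ≈ 0.057318)
d² = (-15/2216 + 9*√249/2216)²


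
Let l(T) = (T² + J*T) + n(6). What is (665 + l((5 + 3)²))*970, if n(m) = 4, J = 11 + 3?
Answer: 5491170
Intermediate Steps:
J = 14
l(T) = 4 + T² + 14*T (l(T) = (T² + 14*T) + 4 = 4 + T² + 14*T)
(665 + l((5 + 3)²))*970 = (665 + (4 + ((5 + 3)²)² + 14*(5 + 3)²))*970 = (665 + (4 + (8²)² + 14*8²))*970 = (665 + (4 + 64² + 14*64))*970 = (665 + (4 + 4096 + 896))*970 = (665 + 4996)*970 = 5661*970 = 5491170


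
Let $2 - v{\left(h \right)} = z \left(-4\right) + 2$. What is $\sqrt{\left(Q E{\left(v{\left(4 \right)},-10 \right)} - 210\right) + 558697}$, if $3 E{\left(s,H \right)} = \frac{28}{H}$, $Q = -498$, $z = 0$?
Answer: $\frac{\sqrt{13973795}}{5} \approx 747.63$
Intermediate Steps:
$v{\left(h \right)} = 0$ ($v{\left(h \right)} = 2 - \left(0 \left(-4\right) + 2\right) = 2 - \left(0 + 2\right) = 2 - 2 = 0$)
$E{\left(s,H \right)} = \frac{28}{3 H}$ ($E{\left(s,H \right)} = \frac{28 \frac{1}{H}}{3} = \frac{28}{3 H}$)
$\sqrt{\left(Q E{\left(v{\left(4 \right)},-10 \right)} - 210\right) + 558697} = \sqrt{\left(- 498 \frac{28}{3 \left(-10\right)} - 210\right) + 558697} = \sqrt{\left(- 498 \cdot \frac{28}{3} \left(- \frac{1}{10}\right) - 210\right) + 558697} = \sqrt{\left(\left(-498\right) \left(- \frac{14}{15}\right) - 210\right) + 558697} = \sqrt{\left(\frac{2324}{5} - 210\right) + 558697} = \sqrt{\frac{1274}{5} + 558697} = \sqrt{\frac{2794759}{5}} = \frac{\sqrt{13973795}}{5}$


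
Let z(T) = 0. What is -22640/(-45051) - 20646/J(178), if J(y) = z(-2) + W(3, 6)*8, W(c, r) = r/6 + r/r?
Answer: -464880353/360408 ≈ -1289.9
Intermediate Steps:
W(c, r) = 1 + r/6 (W(c, r) = r*(⅙) + 1 = r/6 + 1 = 1 + r/6)
J(y) = 16 (J(y) = 0 + (1 + (⅙)*6)*8 = 0 + (1 + 1)*8 = 0 + 2*8 = 0 + 16 = 16)
-22640/(-45051) - 20646/J(178) = -22640/(-45051) - 20646/16 = -22640*(-1/45051) - 20646*1/16 = 22640/45051 - 10323/8 = -464880353/360408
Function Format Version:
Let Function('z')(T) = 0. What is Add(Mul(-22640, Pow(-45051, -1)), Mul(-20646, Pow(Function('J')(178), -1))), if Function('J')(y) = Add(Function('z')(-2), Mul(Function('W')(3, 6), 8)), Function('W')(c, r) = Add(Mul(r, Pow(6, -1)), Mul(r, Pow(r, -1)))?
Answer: Rational(-464880353, 360408) ≈ -1289.9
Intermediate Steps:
Function('W')(c, r) = Add(1, Mul(Rational(1, 6), r)) (Function('W')(c, r) = Add(Mul(r, Rational(1, 6)), 1) = Add(Mul(Rational(1, 6), r), 1) = Add(1, Mul(Rational(1, 6), r)))
Function('J')(y) = 16 (Function('J')(y) = Add(0, Mul(Add(1, Mul(Rational(1, 6), 6)), 8)) = Add(0, Mul(Add(1, 1), 8)) = Add(0, Mul(2, 8)) = Add(0, 16) = 16)
Add(Mul(-22640, Pow(-45051, -1)), Mul(-20646, Pow(Function('J')(178), -1))) = Add(Mul(-22640, Pow(-45051, -1)), Mul(-20646, Pow(16, -1))) = Add(Mul(-22640, Rational(-1, 45051)), Mul(-20646, Rational(1, 16))) = Add(Rational(22640, 45051), Rational(-10323, 8)) = Rational(-464880353, 360408)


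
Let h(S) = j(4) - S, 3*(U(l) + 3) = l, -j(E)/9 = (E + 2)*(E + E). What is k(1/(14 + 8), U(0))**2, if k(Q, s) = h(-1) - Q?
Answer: 89927289/484 ≈ 1.8580e+5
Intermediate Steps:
j(E) = -18*E*(2 + E) (j(E) = -9*(E + 2)*(E + E) = -9*(2 + E)*2*E = -18*E*(2 + E))
U(l) = -3 + l/3
h(S) = -432 - S (h(S) = -18*4*(2 + 4) - S = -18*4*6 - S = -432 - S)
k(Q, s) = -431 - Q (k(Q, s) = (-432 - 1*(-1)) - Q = (-432 + 1) - Q = -431 - Q)
k(1/(14 + 8), U(0))**2 = (-431 - 1/(14 + 8))**2 = (-431 - 1/22)**2 = (-9483/22)**2 = 89927289/484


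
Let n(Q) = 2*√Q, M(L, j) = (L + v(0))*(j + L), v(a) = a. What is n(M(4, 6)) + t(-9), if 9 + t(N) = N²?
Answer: 72 + 4*√10 ≈ 84.649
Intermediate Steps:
M(L, j) = L*(L + j) (M(L, j) = (L + 0)*(j + L) = L*(L + j))
t(N) = -9 + N²
n(M(4, 6)) + t(-9) = 2*√(4*(4 + 6)) + (-9 + (-9)²) = 2*√(4*10) + (-9 + 81) = 2*√40 + 72 = 2*(2*√10) + 72 = 4*√10 + 72 = 72 + 4*√10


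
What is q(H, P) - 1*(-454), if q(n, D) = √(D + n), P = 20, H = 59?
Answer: 454 + √79 ≈ 462.89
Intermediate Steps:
q(H, P) - 1*(-454) = √(20 + 59) - 1*(-454) = √79 + 454 = 454 + √79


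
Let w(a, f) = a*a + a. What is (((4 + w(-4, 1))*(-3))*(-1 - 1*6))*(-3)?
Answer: -1008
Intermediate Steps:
w(a, f) = a + a² (w(a, f) = a² + a = a + a²)
(((4 + w(-4, 1))*(-3))*(-1 - 1*6))*(-3) = (((4 - 4*(1 - 4))*(-3))*(-1 - 1*6))*(-3) = (((4 - 4*(-3))*(-3))*(-1 - 6))*(-3) = (((4 + 12)*(-3))*(-7))*(-3) = ((16*(-3))*(-7))*(-3) = -48*(-7)*(-3) = 336*(-3) = -1008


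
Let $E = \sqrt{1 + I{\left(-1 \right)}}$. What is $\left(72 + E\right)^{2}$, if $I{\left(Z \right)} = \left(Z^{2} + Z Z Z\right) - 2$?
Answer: $\left(72 + i\right)^{2} \approx 5183.0 + 144.0 i$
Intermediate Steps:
$I{\left(Z \right)} = -2 + Z^{2} + Z^{3}$ ($I{\left(Z \right)} = \left(Z^{2} + Z^{2} Z\right) - 2 = \left(Z^{2} + Z^{3}\right) - 2 = -2 + Z^{2} + Z^{3}$)
$E = i$ ($E = \sqrt{1 + \left(-2 + \left(-1\right)^{2} + \left(-1\right)^{3}\right)} = \sqrt{1 - 2} = \sqrt{-1} = i \approx 1.0 i$)
$\left(72 + E\right)^{2} = \left(72 + i\right)^{2}$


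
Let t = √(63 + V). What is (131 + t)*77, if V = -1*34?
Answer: 10087 + 77*√29 ≈ 10502.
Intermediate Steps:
V = -34
t = √29 (t = √(63 - 34) = √29 ≈ 5.3852)
(131 + t)*77 = (131 + √29)*77 = 10087 + 77*√29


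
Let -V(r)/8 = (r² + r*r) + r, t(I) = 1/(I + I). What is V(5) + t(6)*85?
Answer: -5195/12 ≈ -432.92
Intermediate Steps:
t(I) = 1/(2*I)
V(r) = -16*r² - 8*r (V(r) = -8*((r² + r*r) + r) = -8*((r² + r²) + r) = -8*(2*r² + r) = -8*(r + 2*r²) = -16*r² - 8*r)
V(5) + t(6)*85 = -8*5*(1 + 2*5) + ((½)/6)*85 = -8*5*(1 + 10) + ((½)*(⅙))*85 = -8*5*11 + (1/12)*85 = -440 + 85/12 = -5195/12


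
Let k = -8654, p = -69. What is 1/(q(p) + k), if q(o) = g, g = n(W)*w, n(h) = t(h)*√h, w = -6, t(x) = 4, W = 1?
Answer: -1/8678 ≈ -0.00011523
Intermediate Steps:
n(h) = 4*√h
g = -24 (g = (4*√1)*(-6) = (4*1)*(-6) = 4*(-6) = -24)
q(o) = -24
1/(q(p) + k) = 1/(-24 - 8654) = 1/(-8678) = -1/8678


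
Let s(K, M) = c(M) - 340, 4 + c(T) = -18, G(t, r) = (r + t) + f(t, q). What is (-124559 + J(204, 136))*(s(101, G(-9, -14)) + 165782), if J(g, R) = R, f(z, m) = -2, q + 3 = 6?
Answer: -20582052660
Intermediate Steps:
q = 3 (q = -3 + 6 = 3)
G(t, r) = -2 + r + t (G(t, r) = (r + t) - 2 = -2 + r + t)
c(T) = -22 (c(T) = -4 - 18 = -22)
s(K, M) = -362 (s(K, M) = -22 - 340 = -362)
(-124559 + J(204, 136))*(s(101, G(-9, -14)) + 165782) = (-124559 + 136)*(-362 + 165782) = -124423*165420 = -20582052660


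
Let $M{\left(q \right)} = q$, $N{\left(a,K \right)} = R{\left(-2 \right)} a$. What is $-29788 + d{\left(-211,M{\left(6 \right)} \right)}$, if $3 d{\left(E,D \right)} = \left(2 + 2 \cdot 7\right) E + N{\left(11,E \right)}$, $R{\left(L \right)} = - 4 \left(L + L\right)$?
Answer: $- \frac{92564}{3} \approx -30855.0$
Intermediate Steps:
$R{\left(L \right)} = - 8 L$ ($R{\left(L \right)} = - 4 \cdot 2 L = - 8 L$)
$N{\left(a,K \right)} = 16 a$ ($N{\left(a,K \right)} = \left(-8\right) \left(-2\right) a = 16 a$)
$d{\left(E,D \right)} = \frac{176}{3} + \frac{16 E}{3}$ ($d{\left(E,D \right)} = \frac{\left(2 + 2 \cdot 7\right) E + 16 \cdot 11}{3} = \frac{\left(2 + 14\right) E + 176}{3} = \frac{16 E + 176}{3} = \frac{176 + 16 E}{3} = \frac{176}{3} + \frac{16 E}{3}$)
$-29788 + d{\left(-211,M{\left(6 \right)} \right)} = -29788 + \left(\frac{176}{3} + \frac{16}{3} \left(-211\right)\right) = -29788 + \left(\frac{176}{3} - \frac{3376}{3}\right) = -29788 - \frac{3200}{3} = - \frac{92564}{3}$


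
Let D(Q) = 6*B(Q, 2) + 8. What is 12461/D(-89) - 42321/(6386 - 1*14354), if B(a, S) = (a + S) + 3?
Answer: -1631209/82336 ≈ -19.812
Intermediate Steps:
B(a, S) = 3 + S + a (B(a, S) = (S + a) + 3 = 3 + S + a)
D(Q) = 38 + 6*Q (D(Q) = 6*(3 + 2 + Q) + 8 = 6*(5 + Q) + 8 = (30 + 6*Q) + 8 = 38 + 6*Q)
12461/D(-89) - 42321/(6386 - 1*14354) = 12461/(38 + 6*(-89)) - 42321/(6386 - 1*14354) = 12461/(38 - 534) - 42321/(6386 - 14354) = 12461/(-496) - 42321/(-7968) = 12461*(-1/496) - 42321*(-1/7968) = -12461/496 + 14107/2656 = -1631209/82336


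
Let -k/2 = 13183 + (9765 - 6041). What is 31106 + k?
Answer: -2708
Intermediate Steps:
k = -33814 (k = -2*(13183 + (9765 - 6041)) = -2*(13183 + 3724) = -2*16907 = -33814)
31106 + k = 31106 - 33814 = -2708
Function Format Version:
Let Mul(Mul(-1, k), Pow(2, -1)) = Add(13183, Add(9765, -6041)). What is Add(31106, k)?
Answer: -2708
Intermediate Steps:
k = -33814 (k = Mul(-2, Add(13183, Add(9765, -6041))) = Mul(-2, Add(13183, 3724)) = Mul(-2, 16907) = -33814)
Add(31106, k) = Add(31106, -33814) = -2708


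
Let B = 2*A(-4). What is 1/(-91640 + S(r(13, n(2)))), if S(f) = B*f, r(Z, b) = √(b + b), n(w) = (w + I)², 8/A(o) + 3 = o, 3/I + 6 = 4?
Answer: -561295/51437073784 + 7*√2/51437073784 ≈ -1.0912e-5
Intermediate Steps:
I = -3/2 (I = 3/(-6 + 4) = 3/(-2) = 3*(-½) = -3/2 ≈ -1.5000)
A(o) = 8/(-3 + o)
n(w) = (-3/2 + w)² (n(w) = (w - 3/2)² = (-3/2 + w)²)
r(Z, b) = √2*√b (r(Z, b) = √(2*b) = √2*√b)
B = -16/7 (B = 2*(8/(-3 - 4)) = 2*(8/(-7)) = 2*(8*(-⅐)) = 2*(-8/7) = -16/7 ≈ -2.2857)
S(f) = -16*f/7
1/(-91640 + S(r(13, n(2)))) = 1/(-91640 - 16*√2*√((-3 + 2*2)²/4)/7) = 1/(-91640 - 16*√2*√((-3 + 4)²/4)/7) = 1/(-91640 - 16*√2*√((¼)*1²)/7) = 1/(-91640 - 16*√2*√((¼)*1)/7) = 1/(-91640 - 16*√2*√(¼)/7) = 1/(-91640 - 16*√2/(7*2)) = 1/(-91640 - 8*√2/7)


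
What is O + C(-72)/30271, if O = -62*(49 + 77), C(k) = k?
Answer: -236477124/30271 ≈ -7812.0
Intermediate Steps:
O = -7812 (O = -62*126 = -7812)
O + C(-72)/30271 = -7812 - 72/30271 = -236477124/30271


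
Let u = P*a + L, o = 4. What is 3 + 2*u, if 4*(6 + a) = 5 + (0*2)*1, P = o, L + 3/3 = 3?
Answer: -31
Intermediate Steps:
L = 2 (L = -1 + 3 = 2)
P = 4
a = -19/4 (a = -6 + (5 + (0*2)*1)/4 = -6 + (5 + 0*1)/4 = -6 + (5 + 0)/4 = -6 + (1/4)*5 = -6 + 5/4 = -19/4 ≈ -4.7500)
u = -17 (u = 4*(-19/4) + 2 = -19 + 2 = -17)
3 + 2*u = 3 + 2*(-17) = 3 - 34 = -31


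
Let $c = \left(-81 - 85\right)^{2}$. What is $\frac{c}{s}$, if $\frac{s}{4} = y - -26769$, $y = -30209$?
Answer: $- \frac{6889}{3440} \approx -2.0026$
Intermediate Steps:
$s = -13760$ ($s = 4 \left(-30209 - -26769\right) = 4 \left(-30209 + 26769\right) = 4 \left(-3440\right) = -13760$)
$c = 27556$ ($c = \left(-166\right)^{2} = 27556$)
$\frac{c}{s} = \frac{27556}{-13760} = 27556 \left(- \frac{1}{13760}\right) = - \frac{6889}{3440}$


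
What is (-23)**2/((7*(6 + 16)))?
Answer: 529/154 ≈ 3.4351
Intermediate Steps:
(-23)**2/((7*(6 + 16))) = 529/((7*22)) = 529/154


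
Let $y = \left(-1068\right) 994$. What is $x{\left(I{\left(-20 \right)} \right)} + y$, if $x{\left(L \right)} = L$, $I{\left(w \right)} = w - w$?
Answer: $-1061592$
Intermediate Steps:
$I{\left(w \right)} = 0$
$y = -1061592$
$x{\left(I{\left(-20 \right)} \right)} + y = 0 - 1061592 = -1061592$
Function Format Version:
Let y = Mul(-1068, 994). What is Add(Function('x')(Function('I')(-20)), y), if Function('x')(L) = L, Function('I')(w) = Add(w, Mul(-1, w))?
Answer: -1061592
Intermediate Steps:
Function('I')(w) = 0
y = -1061592
Add(Function('x')(Function('I')(-20)), y) = Add(0, -1061592) = -1061592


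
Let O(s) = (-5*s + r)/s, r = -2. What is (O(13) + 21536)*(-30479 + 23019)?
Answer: -2088061460/13 ≈ -1.6062e+8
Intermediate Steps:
O(s) = (-2 - 5*s)/s (O(s) = (-5*s - 2)/s = (-2 - 5*s)/s)
(O(13) + 21536)*(-30479 + 23019) = ((-5 - 2/13) + 21536)*(-30479 + 23019) = ((-5 - 2*1/13) + 21536)*(-7460) = ((-5 - 2/13) + 21536)*(-7460) = (-67/13 + 21536)*(-7460) = (279901/13)*(-7460) = -2088061460/13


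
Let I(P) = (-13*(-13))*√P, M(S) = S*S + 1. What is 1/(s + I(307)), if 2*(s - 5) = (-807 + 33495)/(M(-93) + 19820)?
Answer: -125500505/197416150561074 + 3805039225*√307/197416150561074 ≈ 0.00033708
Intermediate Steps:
M(S) = 1 + S² (M(S) = S² + 1 = 1 + S²)
s = 26449/4745 (s = 5 + ((-807 + 33495)/((1 + (-93)²) + 19820))/2 = 5 + (32688/((1 + 8649) + 19820))/2 = 5 + (32688/(8650 + 19820))/2 = 5 + (32688/28470)/2 = 5 + (32688*(1/28470))/2 = 5 + (½)*(5448/4745) = 5 + 2724/4745 = 26449/4745 ≈ 5.5741)
I(P) = 169*√P
1/(s + I(307)) = 1/(26449/4745 + 169*√307)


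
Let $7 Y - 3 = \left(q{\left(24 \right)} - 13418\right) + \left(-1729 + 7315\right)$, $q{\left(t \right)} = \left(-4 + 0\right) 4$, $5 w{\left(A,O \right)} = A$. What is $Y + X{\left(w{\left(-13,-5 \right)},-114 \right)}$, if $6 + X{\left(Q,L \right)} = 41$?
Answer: $- \frac{7600}{7} \approx -1085.7$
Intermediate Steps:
$w{\left(A,O \right)} = \frac{A}{5}$
$X{\left(Q,L \right)} = 35$ ($X{\left(Q,L \right)} = -6 + 41 = 35$)
$q{\left(t \right)} = -16$ ($q{\left(t \right)} = \left(-4\right) 4 = -16$)
$Y = - \frac{7845}{7}$ ($Y = \frac{3}{7} + \frac{\left(-16 - 13418\right) + \left(-1729 + 7315\right)}{7} = \frac{3}{7} + \frac{-13434 + 5586}{7} = \frac{3}{7} + \frac{1}{7} \left(-7848\right) = \frac{3}{7} - \frac{7848}{7} = - \frac{7845}{7} \approx -1120.7$)
$Y + X{\left(w{\left(-13,-5 \right)},-114 \right)} = - \frac{7845}{7} + 35 = - \frac{7600}{7}$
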